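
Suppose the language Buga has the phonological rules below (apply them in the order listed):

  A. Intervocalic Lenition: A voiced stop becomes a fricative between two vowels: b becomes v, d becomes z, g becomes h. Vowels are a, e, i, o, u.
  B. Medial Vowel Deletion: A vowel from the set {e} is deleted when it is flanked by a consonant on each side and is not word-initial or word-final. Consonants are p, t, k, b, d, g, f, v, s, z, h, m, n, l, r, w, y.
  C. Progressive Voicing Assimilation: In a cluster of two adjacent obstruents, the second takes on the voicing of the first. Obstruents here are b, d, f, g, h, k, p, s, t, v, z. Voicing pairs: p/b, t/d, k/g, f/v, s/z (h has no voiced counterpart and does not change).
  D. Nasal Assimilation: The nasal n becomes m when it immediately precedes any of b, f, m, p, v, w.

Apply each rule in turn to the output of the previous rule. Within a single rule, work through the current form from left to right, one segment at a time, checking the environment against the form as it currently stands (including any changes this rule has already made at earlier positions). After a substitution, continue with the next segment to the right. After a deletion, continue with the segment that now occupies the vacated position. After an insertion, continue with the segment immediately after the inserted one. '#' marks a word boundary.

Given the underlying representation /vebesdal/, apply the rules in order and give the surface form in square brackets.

[vvzdal]

A Intervocalic Lenition: [vebesdal] → [vevesdal]
B Medial Vowel Deletion: [vevesdal] → [vvsdal]
C Progressive Voicing Assimilation: [vvsdal] → [vvzdal]
D Nasal Assimilation: no change — [vvzdal]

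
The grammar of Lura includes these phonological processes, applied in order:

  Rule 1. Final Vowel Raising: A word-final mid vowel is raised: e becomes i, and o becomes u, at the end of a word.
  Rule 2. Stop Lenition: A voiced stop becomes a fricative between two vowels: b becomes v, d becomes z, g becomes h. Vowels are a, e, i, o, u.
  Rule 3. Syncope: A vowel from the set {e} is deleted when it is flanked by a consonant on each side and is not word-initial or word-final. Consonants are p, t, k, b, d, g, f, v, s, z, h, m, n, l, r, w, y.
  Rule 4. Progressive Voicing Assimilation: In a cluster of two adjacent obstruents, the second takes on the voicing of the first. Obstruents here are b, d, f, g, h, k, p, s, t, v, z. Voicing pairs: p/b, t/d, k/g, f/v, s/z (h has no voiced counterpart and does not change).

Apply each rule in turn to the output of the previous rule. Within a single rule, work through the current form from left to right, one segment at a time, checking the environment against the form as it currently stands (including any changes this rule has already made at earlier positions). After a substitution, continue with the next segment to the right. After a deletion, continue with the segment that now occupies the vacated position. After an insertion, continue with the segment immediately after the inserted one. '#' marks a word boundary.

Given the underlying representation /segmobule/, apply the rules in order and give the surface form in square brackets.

[skmovuli]

Rule 1 Final Vowel Raising: [segmobule] → [segmobuli]
Rule 2 Stop Lenition: [segmobuli] → [segmovuli]
Rule 3 Syncope: [segmovuli] → [sgmovuli]
Rule 4 Progressive Voicing Assimilation: [sgmovuli] → [skmovuli]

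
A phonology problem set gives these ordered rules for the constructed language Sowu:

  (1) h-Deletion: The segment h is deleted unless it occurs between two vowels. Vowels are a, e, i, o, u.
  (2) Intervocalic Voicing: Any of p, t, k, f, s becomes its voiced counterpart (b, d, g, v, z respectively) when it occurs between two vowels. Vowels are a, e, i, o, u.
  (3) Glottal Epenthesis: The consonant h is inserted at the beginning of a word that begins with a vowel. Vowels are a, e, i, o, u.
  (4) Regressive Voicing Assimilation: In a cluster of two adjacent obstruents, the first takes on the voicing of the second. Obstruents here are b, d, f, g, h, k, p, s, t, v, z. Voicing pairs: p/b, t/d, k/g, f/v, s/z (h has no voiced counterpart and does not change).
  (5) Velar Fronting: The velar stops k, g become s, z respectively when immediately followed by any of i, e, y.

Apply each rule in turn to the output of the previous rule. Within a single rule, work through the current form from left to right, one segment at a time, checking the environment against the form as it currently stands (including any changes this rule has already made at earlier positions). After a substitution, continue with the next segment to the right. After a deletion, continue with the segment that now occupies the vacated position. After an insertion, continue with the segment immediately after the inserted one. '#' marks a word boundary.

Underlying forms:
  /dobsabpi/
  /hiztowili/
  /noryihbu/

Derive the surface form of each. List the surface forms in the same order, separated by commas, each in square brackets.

[dopsappi], [histowili], [noryibu]

/dobsabpi/:
  (1) h-Deletion: no change — [dobsabpi]
  (2) Intervocalic Voicing: no change — [dobsabpi]
  (3) Glottal Epenthesis: no change — [dobsabpi]
  (4) Regressive Voicing Assimilation: [dobsabpi] → [dopsappi]
  (5) Velar Fronting: no change — [dopsappi]
/hiztowili/:
  (1) h-Deletion: [hiztowili] → [iztowili]
  (2) Intervocalic Voicing: no change — [iztowili]
  (3) Glottal Epenthesis: [iztowili] → [hiztowili]
  (4) Regressive Voicing Assimilation: [hiztowili] → [histowili]
  (5) Velar Fronting: no change — [histowili]
/noryihbu/:
  (1) h-Deletion: [noryihbu] → [noryibu]
  (2) Intervocalic Voicing: no change — [noryibu]
  (3) Glottal Epenthesis: no change — [noryibu]
  (4) Regressive Voicing Assimilation: no change — [noryibu]
  (5) Velar Fronting: no change — [noryibu]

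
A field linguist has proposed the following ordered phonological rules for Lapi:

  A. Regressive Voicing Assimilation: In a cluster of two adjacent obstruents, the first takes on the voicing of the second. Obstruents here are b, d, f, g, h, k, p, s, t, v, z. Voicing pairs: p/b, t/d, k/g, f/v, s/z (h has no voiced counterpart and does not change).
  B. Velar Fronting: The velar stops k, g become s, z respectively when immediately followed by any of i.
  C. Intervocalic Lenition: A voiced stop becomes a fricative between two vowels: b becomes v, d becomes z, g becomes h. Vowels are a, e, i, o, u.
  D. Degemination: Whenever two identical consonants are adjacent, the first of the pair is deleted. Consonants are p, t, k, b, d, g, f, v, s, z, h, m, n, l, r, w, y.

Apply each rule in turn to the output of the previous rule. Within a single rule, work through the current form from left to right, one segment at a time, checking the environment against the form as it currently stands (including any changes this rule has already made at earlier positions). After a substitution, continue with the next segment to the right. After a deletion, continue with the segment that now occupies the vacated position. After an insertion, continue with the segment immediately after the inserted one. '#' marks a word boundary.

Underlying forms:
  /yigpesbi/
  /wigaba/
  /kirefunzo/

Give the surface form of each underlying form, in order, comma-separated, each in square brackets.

/yigpesbi/:
  A Regressive Voicing Assimilation: [yigpesbi] → [yikpezbi]
  B Velar Fronting: no change — [yikpezbi]
  C Intervocalic Lenition: no change — [yikpezbi]
  D Degemination: no change — [yikpezbi]
/wigaba/:
  A Regressive Voicing Assimilation: no change — [wigaba]
  B Velar Fronting: no change — [wigaba]
  C Intervocalic Lenition: [wigaba] → [wihava]
  D Degemination: no change — [wihava]
/kirefunzo/:
  A Regressive Voicing Assimilation: no change — [kirefunzo]
  B Velar Fronting: [kirefunzo] → [sirefunzo]
  C Intervocalic Lenition: no change — [sirefunzo]
  D Degemination: no change — [sirefunzo]

[yikpezbi], [wihava], [sirefunzo]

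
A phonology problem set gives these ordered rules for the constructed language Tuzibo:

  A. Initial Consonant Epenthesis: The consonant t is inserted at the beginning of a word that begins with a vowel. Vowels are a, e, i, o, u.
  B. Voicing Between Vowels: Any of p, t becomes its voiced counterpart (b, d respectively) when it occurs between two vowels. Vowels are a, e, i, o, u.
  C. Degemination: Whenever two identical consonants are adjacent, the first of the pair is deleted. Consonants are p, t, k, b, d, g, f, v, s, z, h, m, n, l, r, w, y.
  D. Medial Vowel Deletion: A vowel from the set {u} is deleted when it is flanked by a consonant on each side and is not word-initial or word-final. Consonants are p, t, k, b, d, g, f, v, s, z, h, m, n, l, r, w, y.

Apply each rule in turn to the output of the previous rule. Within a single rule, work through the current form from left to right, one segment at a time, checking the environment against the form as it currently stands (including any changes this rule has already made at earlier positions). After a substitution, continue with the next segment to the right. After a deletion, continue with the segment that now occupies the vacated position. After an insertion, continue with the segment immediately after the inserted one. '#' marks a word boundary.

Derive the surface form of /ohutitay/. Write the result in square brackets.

[tohdiday]

A Initial Consonant Epenthesis: [ohutitay] → [tohutitay]
B Voicing Between Vowels: [tohutitay] → [tohudiday]
C Degemination: no change — [tohudiday]
D Medial Vowel Deletion: [tohudiday] → [tohdiday]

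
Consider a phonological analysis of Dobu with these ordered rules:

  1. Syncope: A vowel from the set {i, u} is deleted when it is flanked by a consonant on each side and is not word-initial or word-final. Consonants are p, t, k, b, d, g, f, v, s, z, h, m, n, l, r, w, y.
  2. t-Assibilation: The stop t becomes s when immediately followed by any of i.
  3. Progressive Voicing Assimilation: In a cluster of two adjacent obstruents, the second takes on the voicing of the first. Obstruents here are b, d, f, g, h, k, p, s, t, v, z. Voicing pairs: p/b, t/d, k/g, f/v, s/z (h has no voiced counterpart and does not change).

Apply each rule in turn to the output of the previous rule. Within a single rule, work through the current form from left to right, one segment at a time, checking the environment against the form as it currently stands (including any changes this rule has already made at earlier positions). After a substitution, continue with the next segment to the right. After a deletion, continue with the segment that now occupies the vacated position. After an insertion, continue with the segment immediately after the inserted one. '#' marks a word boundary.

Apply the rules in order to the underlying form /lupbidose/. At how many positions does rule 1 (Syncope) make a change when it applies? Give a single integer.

1 Syncope: [lupbidose] → [lpbdose]
2 t-Assibilation: no change — [lpbdose]
3 Progressive Voicing Assimilation: [lpbdose] → [lpptose]
Rule 1 changed 2 position(s).

2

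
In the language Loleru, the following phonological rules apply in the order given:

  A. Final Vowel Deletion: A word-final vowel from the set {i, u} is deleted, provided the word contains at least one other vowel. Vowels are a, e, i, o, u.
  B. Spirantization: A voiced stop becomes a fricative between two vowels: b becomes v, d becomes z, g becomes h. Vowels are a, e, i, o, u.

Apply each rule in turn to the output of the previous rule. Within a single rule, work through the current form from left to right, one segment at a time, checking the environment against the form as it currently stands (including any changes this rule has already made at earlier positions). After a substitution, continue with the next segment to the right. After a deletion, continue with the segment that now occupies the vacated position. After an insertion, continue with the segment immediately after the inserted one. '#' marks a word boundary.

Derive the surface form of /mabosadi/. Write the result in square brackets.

A Final Vowel Deletion: [mabosadi] → [mabosad]
B Spirantization: [mabosad] → [mavosad]

[mavosad]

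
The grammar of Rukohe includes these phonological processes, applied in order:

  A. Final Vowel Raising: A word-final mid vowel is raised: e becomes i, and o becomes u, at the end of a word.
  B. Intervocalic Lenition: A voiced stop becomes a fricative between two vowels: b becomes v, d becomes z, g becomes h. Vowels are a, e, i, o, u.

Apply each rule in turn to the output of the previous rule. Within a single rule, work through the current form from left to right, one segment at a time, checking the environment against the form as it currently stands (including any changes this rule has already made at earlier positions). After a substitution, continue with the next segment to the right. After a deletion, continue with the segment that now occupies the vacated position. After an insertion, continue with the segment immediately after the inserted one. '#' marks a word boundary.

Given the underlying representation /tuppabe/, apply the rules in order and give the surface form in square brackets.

A Final Vowel Raising: [tuppabe] → [tuppabi]
B Intervocalic Lenition: [tuppabi] → [tuppavi]

[tuppavi]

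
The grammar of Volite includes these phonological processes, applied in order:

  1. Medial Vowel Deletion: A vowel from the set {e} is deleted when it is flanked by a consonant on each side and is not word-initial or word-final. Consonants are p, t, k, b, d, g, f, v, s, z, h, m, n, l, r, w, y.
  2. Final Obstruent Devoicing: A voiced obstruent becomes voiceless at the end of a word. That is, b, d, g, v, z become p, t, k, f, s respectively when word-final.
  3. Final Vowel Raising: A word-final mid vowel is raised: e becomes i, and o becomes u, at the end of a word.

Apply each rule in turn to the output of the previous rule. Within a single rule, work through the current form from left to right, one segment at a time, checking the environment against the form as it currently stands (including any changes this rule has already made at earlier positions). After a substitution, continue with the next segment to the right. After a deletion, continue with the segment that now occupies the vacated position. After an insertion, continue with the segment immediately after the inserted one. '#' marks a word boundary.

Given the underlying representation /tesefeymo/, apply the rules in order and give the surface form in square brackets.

[tsfymu]

1 Medial Vowel Deletion: [tesefeymo] → [tsfymo]
2 Final Obstruent Devoicing: no change — [tsfymo]
3 Final Vowel Raising: [tsfymo] → [tsfymu]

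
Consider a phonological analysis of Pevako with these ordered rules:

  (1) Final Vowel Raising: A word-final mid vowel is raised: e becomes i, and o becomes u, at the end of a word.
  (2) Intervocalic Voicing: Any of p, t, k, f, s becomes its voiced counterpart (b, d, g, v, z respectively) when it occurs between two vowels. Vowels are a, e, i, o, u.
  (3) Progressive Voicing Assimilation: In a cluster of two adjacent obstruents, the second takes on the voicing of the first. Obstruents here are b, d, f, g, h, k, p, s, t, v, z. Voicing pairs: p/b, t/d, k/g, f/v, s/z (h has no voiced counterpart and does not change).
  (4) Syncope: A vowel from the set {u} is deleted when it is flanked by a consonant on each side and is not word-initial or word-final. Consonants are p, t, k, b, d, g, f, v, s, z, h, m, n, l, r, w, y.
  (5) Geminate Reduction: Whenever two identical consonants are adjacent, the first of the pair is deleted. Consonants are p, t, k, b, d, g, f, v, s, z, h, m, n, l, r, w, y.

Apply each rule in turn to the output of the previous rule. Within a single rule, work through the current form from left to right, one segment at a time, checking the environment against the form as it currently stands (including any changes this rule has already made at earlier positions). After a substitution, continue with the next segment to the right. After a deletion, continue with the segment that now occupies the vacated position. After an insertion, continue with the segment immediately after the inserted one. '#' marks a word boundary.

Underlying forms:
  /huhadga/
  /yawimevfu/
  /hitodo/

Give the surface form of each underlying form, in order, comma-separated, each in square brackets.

[hadga], [yawimevu], [hidodu]

/huhadga/:
  (1) Final Vowel Raising: no change — [huhadga]
  (2) Intervocalic Voicing: no change — [huhadga]
  (3) Progressive Voicing Assimilation: no change — [huhadga]
  (4) Syncope: [huhadga] → [hhadga]
  (5) Geminate Reduction: [hhadga] → [hadga]
/yawimevfu/:
  (1) Final Vowel Raising: no change — [yawimevfu]
  (2) Intervocalic Voicing: no change — [yawimevfu]
  (3) Progressive Voicing Assimilation: [yawimevfu] → [yawimevvu]
  (4) Syncope: no change — [yawimevvu]
  (5) Geminate Reduction: [yawimevvu] → [yawimevu]
/hitodo/:
  (1) Final Vowel Raising: [hitodo] → [hitodu]
  (2) Intervocalic Voicing: [hitodu] → [hidodu]
  (3) Progressive Voicing Assimilation: no change — [hidodu]
  (4) Syncope: no change — [hidodu]
  (5) Geminate Reduction: no change — [hidodu]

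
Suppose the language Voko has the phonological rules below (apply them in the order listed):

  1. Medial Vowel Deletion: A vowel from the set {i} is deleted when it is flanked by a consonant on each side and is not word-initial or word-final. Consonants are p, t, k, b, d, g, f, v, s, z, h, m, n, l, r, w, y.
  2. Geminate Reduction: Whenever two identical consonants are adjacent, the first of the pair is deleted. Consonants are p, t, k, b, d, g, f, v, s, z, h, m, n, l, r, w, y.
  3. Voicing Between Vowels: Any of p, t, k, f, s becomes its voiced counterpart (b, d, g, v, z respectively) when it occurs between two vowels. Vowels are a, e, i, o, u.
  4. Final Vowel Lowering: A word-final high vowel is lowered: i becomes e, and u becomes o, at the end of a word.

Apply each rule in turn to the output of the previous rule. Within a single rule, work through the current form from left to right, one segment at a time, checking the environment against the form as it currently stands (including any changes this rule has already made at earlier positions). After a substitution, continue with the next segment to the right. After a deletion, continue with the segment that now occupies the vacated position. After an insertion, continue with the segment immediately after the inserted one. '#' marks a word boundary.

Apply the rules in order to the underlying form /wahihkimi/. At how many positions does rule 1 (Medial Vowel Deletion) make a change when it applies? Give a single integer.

1 Medial Vowel Deletion: [wahihkimi] → [wahhkmi]
2 Geminate Reduction: [wahhkmi] → [wahkmi]
3 Voicing Between Vowels: no change — [wahkmi]
4 Final Vowel Lowering: [wahkmi] → [wahkme]
Rule 1 changed 2 position(s).

2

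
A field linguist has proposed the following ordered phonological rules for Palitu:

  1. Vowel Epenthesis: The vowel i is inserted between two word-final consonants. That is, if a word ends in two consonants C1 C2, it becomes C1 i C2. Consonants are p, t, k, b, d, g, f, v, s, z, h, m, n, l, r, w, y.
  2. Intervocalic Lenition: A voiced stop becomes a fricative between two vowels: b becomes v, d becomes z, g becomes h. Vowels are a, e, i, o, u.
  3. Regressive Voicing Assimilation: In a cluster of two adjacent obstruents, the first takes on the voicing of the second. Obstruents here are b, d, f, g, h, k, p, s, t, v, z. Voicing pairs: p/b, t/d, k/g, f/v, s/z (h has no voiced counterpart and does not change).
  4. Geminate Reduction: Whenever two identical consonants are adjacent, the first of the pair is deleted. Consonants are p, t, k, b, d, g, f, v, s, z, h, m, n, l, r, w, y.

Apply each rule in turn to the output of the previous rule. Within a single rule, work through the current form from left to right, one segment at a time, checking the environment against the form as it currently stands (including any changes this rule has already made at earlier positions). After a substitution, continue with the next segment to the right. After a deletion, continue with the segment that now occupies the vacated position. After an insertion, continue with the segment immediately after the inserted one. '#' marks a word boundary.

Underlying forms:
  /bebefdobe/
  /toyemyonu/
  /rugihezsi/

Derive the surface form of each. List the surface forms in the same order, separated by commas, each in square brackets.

/bebefdobe/:
  1 Vowel Epenthesis: no change — [bebefdobe]
  2 Intervocalic Lenition: [bebefdobe] → [bevefdove]
  3 Regressive Voicing Assimilation: [bevefdove] → [bevevdove]
  4 Geminate Reduction: no change — [bevevdove]
/toyemyonu/:
  1 Vowel Epenthesis: no change — [toyemyonu]
  2 Intervocalic Lenition: no change — [toyemyonu]
  3 Regressive Voicing Assimilation: no change — [toyemyonu]
  4 Geminate Reduction: no change — [toyemyonu]
/rugihezsi/:
  1 Vowel Epenthesis: no change — [rugihezsi]
  2 Intervocalic Lenition: [rugihezsi] → [ruhihezsi]
  3 Regressive Voicing Assimilation: [ruhihezsi] → [ruhihessi]
  4 Geminate Reduction: [ruhihessi] → [ruhihesi]

[bevevdove], [toyemyonu], [ruhihesi]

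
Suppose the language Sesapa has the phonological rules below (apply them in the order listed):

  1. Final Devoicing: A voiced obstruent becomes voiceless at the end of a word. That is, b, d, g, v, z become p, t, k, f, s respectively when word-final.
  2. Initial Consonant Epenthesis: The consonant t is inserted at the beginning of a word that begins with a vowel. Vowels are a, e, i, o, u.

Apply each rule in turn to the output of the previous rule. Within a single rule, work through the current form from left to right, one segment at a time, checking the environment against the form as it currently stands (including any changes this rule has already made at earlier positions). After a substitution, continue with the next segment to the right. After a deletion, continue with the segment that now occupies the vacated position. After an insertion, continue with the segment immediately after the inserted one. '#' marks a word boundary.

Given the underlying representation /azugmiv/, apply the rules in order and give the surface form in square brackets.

[tazugmif]

1 Final Devoicing: [azugmiv] → [azugmif]
2 Initial Consonant Epenthesis: [azugmif] → [tazugmif]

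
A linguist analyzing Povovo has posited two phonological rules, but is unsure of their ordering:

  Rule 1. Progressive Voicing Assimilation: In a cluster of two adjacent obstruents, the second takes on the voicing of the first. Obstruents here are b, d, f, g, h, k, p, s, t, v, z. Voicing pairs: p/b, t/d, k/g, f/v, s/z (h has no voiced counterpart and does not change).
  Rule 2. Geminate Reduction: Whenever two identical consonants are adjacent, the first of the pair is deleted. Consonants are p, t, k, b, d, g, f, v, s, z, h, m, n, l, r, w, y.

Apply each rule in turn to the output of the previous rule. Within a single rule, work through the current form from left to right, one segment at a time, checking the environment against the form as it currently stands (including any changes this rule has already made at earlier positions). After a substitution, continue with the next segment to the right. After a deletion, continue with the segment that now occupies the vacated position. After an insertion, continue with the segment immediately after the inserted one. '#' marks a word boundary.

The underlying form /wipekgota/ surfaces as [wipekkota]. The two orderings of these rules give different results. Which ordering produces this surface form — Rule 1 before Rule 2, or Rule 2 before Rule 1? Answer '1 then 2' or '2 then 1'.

Order 1 then 2:
  1 Progressive Voicing Assimilation: [wipekgota] → [wipekkota]
  2 Geminate Reduction: [wipekkota] → [wipekota]
  result: [wipekota]
Order 2 then 1:
  2 Geminate Reduction: no change — [wipekgota]
  1 Progressive Voicing Assimilation: [wipekgota] → [wipekkota]
  result: [wipekkota]

2 then 1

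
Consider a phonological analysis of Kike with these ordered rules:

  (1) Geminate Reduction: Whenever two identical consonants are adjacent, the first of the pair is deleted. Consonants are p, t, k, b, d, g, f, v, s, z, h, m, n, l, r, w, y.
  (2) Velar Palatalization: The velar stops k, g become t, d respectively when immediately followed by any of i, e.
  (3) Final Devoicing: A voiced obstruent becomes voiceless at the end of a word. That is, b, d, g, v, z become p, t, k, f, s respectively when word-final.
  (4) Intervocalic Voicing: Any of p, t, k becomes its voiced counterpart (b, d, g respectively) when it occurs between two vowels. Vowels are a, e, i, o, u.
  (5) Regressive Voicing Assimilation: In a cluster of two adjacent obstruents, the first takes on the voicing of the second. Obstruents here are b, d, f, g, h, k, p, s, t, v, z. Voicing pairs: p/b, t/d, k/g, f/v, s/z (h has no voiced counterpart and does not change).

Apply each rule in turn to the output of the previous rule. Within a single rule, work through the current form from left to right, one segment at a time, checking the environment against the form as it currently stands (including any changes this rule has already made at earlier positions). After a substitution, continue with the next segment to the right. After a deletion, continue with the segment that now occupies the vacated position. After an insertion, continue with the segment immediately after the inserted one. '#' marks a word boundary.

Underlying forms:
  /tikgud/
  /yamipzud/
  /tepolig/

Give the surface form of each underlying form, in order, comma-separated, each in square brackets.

/tikgud/:
  (1) Geminate Reduction: no change — [tikgud]
  (2) Velar Palatalization: no change — [tikgud]
  (3) Final Devoicing: [tikgud] → [tikgut]
  (4) Intervocalic Voicing: no change — [tikgut]
  (5) Regressive Voicing Assimilation: [tikgut] → [tiggut]
/yamipzud/:
  (1) Geminate Reduction: no change — [yamipzud]
  (2) Velar Palatalization: no change — [yamipzud]
  (3) Final Devoicing: [yamipzud] → [yamipzut]
  (4) Intervocalic Voicing: no change — [yamipzut]
  (5) Regressive Voicing Assimilation: [yamipzut] → [yamibzut]
/tepolig/:
  (1) Geminate Reduction: no change — [tepolig]
  (2) Velar Palatalization: no change — [tepolig]
  (3) Final Devoicing: [tepolig] → [tepolik]
  (4) Intervocalic Voicing: [tepolik] → [tebolik]
  (5) Regressive Voicing Assimilation: no change — [tebolik]

[tiggut], [yamibzut], [tebolik]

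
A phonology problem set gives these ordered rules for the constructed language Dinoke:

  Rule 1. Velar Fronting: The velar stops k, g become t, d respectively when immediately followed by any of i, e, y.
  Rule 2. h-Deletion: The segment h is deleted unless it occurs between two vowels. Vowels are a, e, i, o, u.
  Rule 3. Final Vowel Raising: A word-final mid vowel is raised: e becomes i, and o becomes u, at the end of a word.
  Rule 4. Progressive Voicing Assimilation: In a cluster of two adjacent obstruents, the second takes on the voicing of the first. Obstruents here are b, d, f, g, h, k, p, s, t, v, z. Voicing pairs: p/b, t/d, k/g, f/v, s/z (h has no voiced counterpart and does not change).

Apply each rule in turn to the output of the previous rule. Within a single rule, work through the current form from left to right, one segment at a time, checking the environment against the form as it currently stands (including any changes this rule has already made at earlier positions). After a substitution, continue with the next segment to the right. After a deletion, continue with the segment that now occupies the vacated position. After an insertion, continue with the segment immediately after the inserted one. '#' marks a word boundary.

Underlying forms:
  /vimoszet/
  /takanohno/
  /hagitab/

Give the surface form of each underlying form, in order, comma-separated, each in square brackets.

[vimosset], [takanonu], [aditab]

/vimoszet/:
  Rule 1 Velar Fronting: no change — [vimoszet]
  Rule 2 h-Deletion: no change — [vimoszet]
  Rule 3 Final Vowel Raising: no change — [vimoszet]
  Rule 4 Progressive Voicing Assimilation: [vimoszet] → [vimosset]
/takanohno/:
  Rule 1 Velar Fronting: no change — [takanohno]
  Rule 2 h-Deletion: [takanohno] → [takanono]
  Rule 3 Final Vowel Raising: [takanono] → [takanonu]
  Rule 4 Progressive Voicing Assimilation: no change — [takanonu]
/hagitab/:
  Rule 1 Velar Fronting: [hagitab] → [haditab]
  Rule 2 h-Deletion: [haditab] → [aditab]
  Rule 3 Final Vowel Raising: no change — [aditab]
  Rule 4 Progressive Voicing Assimilation: no change — [aditab]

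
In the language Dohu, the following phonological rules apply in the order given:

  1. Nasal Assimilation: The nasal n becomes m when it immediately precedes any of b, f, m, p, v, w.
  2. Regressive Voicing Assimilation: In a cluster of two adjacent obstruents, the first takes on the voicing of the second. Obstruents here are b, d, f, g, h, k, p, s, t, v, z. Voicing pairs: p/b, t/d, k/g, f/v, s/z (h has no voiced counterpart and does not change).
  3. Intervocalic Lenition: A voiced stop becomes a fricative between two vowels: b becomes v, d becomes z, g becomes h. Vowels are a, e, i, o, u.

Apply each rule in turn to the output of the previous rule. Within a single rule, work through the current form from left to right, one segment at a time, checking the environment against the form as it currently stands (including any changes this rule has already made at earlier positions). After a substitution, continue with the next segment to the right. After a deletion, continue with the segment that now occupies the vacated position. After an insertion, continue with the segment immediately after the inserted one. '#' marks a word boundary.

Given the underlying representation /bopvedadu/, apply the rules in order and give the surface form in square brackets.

1 Nasal Assimilation: no change — [bopvedadu]
2 Regressive Voicing Assimilation: [bopvedadu] → [bobvedadu]
3 Intervocalic Lenition: [bobvedadu] → [bobvezazu]

[bobvezazu]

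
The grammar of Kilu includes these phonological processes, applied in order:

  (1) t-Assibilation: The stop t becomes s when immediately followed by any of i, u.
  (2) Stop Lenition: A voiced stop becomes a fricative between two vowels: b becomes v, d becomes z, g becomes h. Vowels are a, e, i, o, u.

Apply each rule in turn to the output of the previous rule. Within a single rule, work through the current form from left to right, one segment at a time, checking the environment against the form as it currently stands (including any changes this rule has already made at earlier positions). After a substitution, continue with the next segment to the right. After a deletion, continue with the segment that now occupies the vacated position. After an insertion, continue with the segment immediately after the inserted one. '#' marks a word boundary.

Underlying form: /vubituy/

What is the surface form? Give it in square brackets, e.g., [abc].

(1) t-Assibilation: [vubituy] → [vubisuy]
(2) Stop Lenition: [vubisuy] → [vuvisuy]

[vuvisuy]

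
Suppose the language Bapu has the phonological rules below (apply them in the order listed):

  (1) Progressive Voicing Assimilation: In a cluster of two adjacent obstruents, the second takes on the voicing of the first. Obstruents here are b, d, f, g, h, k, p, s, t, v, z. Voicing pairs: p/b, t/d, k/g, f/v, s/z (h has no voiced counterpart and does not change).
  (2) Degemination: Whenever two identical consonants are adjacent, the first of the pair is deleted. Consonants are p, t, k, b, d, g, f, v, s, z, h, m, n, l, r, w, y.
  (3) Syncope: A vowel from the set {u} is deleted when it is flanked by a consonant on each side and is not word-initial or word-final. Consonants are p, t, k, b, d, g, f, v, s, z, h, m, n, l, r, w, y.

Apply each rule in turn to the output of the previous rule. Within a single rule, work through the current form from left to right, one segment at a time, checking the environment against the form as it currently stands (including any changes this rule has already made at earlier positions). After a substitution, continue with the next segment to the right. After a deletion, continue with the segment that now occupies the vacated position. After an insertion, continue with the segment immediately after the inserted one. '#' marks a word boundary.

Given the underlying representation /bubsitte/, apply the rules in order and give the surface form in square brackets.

(1) Progressive Voicing Assimilation: [bubsitte] → [bubzitte]
(2) Degemination: [bubzitte] → [bubzite]
(3) Syncope: [bubzite] → [bbzite]

[bbzite]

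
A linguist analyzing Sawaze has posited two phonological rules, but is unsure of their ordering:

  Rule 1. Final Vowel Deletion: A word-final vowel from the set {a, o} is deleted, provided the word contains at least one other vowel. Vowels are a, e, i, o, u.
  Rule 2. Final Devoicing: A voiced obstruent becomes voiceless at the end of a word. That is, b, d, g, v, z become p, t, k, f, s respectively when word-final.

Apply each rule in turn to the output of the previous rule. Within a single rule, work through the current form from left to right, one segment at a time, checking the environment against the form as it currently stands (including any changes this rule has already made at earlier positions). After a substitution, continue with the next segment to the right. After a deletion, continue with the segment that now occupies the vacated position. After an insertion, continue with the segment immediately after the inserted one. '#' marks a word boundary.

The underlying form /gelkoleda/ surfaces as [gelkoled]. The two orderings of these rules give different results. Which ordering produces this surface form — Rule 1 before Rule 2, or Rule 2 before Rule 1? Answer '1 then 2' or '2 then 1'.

2 then 1

Order 1 then 2:
  1 Final Vowel Deletion: [gelkoleda] → [gelkoled]
  2 Final Devoicing: [gelkoled] → [gelkolet]
  result: [gelkolet]
Order 2 then 1:
  2 Final Devoicing: no change — [gelkoleda]
  1 Final Vowel Deletion: [gelkoleda] → [gelkoled]
  result: [gelkoled]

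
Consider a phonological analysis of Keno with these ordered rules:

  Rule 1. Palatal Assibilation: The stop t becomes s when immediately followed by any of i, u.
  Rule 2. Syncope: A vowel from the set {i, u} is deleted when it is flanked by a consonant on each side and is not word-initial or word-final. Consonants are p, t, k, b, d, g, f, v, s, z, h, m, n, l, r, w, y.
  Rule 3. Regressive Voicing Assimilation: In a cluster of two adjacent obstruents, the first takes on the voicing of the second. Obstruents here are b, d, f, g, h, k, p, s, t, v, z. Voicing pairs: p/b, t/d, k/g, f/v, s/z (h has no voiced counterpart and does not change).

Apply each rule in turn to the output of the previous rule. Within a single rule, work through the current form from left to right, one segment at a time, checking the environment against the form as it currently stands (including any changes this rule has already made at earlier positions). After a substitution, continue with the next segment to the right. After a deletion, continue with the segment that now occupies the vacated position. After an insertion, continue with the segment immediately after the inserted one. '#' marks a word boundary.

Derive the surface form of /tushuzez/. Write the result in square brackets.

[sshzez]

Rule 1 Palatal Assibilation: [tushuzez] → [sushuzez]
Rule 2 Syncope: [sushuzez] → [sshzez]
Rule 3 Regressive Voicing Assimilation: no change — [sshzez]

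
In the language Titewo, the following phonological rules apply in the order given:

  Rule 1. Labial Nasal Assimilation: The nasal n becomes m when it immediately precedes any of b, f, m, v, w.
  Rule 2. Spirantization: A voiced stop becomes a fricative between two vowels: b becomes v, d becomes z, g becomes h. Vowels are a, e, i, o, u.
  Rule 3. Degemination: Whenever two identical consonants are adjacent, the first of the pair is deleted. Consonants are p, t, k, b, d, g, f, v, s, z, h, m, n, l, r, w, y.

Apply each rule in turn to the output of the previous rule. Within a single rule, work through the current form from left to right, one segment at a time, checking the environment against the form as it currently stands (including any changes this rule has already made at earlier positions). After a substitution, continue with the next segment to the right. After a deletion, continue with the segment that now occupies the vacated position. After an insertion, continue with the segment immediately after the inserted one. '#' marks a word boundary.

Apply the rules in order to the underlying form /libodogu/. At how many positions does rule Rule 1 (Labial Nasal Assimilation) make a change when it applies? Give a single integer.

Rule 1 Labial Nasal Assimilation: no change — [libodogu]
Rule 2 Spirantization: [libodogu] → [livozohu]
Rule 3 Degemination: no change — [livozohu]
Rule Rule 1 changed 0 position(s).

0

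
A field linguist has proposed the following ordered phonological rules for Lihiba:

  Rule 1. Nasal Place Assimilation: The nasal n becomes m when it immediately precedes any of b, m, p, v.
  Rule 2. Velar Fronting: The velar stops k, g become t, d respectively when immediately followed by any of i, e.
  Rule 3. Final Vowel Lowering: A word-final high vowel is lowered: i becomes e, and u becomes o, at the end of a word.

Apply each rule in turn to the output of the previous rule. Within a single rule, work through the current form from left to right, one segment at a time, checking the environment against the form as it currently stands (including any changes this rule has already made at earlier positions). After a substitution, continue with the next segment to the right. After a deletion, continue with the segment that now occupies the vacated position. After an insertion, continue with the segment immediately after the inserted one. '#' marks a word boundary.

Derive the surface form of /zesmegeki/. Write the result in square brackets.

Rule 1 Nasal Place Assimilation: no change — [zesmegeki]
Rule 2 Velar Fronting: [zesmegeki] → [zesmedeti]
Rule 3 Final Vowel Lowering: [zesmedeti] → [zesmedete]

[zesmedete]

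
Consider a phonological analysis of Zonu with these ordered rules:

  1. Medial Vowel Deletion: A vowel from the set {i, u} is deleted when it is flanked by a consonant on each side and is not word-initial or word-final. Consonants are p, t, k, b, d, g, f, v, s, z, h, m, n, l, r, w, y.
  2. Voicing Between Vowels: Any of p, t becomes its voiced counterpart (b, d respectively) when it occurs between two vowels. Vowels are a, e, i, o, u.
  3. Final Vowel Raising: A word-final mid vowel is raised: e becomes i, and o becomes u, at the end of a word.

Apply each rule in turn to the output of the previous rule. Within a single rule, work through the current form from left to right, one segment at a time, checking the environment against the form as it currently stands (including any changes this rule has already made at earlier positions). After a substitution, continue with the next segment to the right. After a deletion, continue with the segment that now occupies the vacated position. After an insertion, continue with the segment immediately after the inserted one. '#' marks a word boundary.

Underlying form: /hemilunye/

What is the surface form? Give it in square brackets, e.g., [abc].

1 Medial Vowel Deletion: [hemilunye] → [hemlnye]
2 Voicing Between Vowels: no change — [hemlnye]
3 Final Vowel Raising: [hemlnye] → [hemlnyi]

[hemlnyi]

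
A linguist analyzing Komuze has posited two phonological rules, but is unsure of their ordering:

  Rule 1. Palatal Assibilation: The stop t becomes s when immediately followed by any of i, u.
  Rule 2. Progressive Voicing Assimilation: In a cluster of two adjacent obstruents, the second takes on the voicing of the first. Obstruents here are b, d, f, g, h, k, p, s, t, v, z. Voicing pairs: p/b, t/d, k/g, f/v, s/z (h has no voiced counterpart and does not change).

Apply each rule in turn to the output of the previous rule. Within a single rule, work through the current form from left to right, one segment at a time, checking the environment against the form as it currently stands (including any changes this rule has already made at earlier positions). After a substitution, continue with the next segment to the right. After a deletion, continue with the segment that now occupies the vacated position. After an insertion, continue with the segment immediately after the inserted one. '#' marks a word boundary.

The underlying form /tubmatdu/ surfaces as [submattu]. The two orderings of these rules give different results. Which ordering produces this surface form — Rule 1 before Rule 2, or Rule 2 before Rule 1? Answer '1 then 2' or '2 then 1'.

Order 1 then 2:
  1 Palatal Assibilation: [tubmatdu] → [submatdu]
  2 Progressive Voicing Assimilation: [submatdu] → [submattu]
  result: [submattu]
Order 2 then 1:
  2 Progressive Voicing Assimilation: [tubmatdu] → [tubmattu]
  1 Palatal Assibilation: [tubmattu] → [submatsu]
  result: [submatsu]

1 then 2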